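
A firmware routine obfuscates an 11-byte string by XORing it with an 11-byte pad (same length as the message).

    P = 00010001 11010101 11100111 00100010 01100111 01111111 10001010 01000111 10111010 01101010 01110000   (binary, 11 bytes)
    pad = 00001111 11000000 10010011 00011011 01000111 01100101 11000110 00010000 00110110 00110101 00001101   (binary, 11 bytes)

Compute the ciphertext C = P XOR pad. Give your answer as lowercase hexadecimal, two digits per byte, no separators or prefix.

11 ^ 0f = 1e
d5 ^ c0 = 15
e7 ^ 93 = 74
22 ^ 1b = 39
67 ^ 47 = 20
7f ^ 65 = 1a
8a ^ c6 = 4c
47 ^ 10 = 57
ba ^ 36 = 8c
6a ^ 35 = 5f
70 ^ 0d = 7d

1e157439201a4c578c5f7d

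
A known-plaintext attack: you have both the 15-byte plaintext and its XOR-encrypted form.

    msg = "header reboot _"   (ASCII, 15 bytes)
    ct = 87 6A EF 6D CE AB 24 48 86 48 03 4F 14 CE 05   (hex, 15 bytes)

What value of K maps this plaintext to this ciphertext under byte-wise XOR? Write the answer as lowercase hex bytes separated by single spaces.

ef 0f 8e 09 ab d9 04 3a e3 2a 6c 20 60 ee 5a

Since ct = msg ⊕ K, XORing both sides with msg gives K = msg ⊕ ct.
byte 0: 104 xor 135 = 239
byte 1: 101 xor 106 =  15
byte 2:  97 xor 239 = 142
byte 3: 100 xor 109 =   9
byte 4: 101 xor 206 = 171
byte 5: 114 xor 171 = 217
byte 6:  32 xor  36 =   4
byte 7: 114 xor  72 =  58
byte 8: 101 xor 134 = 227
byte 9:  98 xor  72 =  42
byte 10: 111 xor   3 = 108
byte 11: 111 xor  79 =  32
byte 12: 116 xor  20 =  96
byte 13:  32 xor 206 = 238
byte 14:  95 xor   5 =  90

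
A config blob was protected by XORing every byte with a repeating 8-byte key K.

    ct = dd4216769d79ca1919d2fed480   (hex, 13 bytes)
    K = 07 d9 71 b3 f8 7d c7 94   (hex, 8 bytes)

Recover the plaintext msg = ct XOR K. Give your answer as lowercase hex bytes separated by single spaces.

da 9b 67 c5 65 04 0d 8d 1e 0b 8f 67 78

The 8-byte key repeats, so the effective keystream is 07 d9 71 b3 f8 7d c7 94 07 d9 71 b3 f8.
byte 0: 221 ⊕   7 = 218
byte 1:  66 ⊕ 217 = 155
byte 2:  22 ⊕ 113 = 103
byte 3: 118 ⊕ 179 = 197
byte 4: 157 ⊕ 248 = 101
byte 5: 121 ⊕ 125 =   4
byte 6: 202 ⊕ 199 =  13
byte 7:  25 ⊕ 148 = 141
byte 8:  25 ⊕   7 =  30
byte 9: 210 ⊕ 217 =  11
byte 10: 254 ⊕ 113 = 143
byte 11: 212 ⊕ 179 = 103
byte 12: 128 ⊕ 248 = 120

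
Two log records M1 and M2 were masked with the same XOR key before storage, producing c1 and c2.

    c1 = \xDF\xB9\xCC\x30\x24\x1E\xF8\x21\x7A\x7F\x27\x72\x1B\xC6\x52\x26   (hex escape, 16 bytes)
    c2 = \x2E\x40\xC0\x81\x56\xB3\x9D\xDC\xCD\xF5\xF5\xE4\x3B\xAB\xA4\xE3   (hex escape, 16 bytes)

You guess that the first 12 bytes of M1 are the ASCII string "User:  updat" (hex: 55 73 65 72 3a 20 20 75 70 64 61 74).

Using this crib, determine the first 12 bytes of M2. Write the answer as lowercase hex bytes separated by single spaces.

First, c1 ⊕ c2 = (M1 ⊕ K) ⊕ (M2 ⊕ K) = M1 ⊕ M2, so the key drops out. Then M2 = (M1 ⊕ M2) ⊕ M1 over the first 12 bytes.
byte 0: (df xor 2e) xor 55 = f1 xor 55 = a4
byte 1: (b9 xor 40) xor 73 = f9 xor 73 = 8a
byte 2: (cc xor c0) xor 65 = 0c xor 65 = 69
byte 3: (30 xor 81) xor 72 = b1 xor 72 = c3
byte 4: (24 xor 56) xor 3a = 72 xor 3a = 48
byte 5: (1e xor b3) xor 20 = ad xor 20 = 8d
byte 6: (f8 xor 9d) xor 20 = 65 xor 20 = 45
byte 7: (21 xor dc) xor 75 = fd xor 75 = 88
byte 8: (7a xor cd) xor 70 = b7 xor 70 = c7
byte 9: (7f xor f5) xor 64 = 8a xor 64 = ee
byte 10: (27 xor f5) xor 61 = d2 xor 61 = b3
byte 11: (72 xor e4) xor 74 = 96 xor 74 = e2

a4 8a 69 c3 48 8d 45 88 c7 ee b3 e2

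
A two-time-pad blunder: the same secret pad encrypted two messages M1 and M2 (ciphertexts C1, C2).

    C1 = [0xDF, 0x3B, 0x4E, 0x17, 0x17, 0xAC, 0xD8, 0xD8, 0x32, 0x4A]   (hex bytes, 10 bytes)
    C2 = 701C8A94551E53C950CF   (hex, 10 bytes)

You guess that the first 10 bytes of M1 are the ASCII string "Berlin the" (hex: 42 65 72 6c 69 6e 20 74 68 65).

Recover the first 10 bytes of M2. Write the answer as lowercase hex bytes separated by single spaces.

ed 42 b6 ef 2b dc ab 65 0a e0

First, C1 ⊕ C2 = (M1 ⊕ K) ⊕ (M2 ⊕ K) = M1 ⊕ M2, so the key drops out. Then M2 = (M1 ⊕ M2) ⊕ M1 over the first 10 bytes.
byte 0: (df ^ 70) ^ 42 = af ^ 42 = ed
byte 1: (3b ^ 1c) ^ 65 = 27 ^ 65 = 42
byte 2: (4e ^ 8a) ^ 72 = c4 ^ 72 = b6
byte 3: (17 ^ 94) ^ 6c = 83 ^ 6c = ef
byte 4: (17 ^ 55) ^ 69 = 42 ^ 69 = 2b
byte 5: (ac ^ 1e) ^ 6e = b2 ^ 6e = dc
byte 6: (d8 ^ 53) ^ 20 = 8b ^ 20 = ab
byte 7: (d8 ^ c9) ^ 74 = 11 ^ 74 = 65
byte 8: (32 ^ 50) ^ 68 = 62 ^ 68 = 0a
byte 9: (4a ^ cf) ^ 65 = 85 ^ 65 = e0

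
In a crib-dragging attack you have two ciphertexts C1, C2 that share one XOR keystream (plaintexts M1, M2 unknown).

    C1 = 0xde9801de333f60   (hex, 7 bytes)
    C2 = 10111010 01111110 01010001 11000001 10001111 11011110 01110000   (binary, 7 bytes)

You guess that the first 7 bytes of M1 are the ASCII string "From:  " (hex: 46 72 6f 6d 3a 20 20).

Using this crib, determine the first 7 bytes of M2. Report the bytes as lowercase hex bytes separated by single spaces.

First, C1 ⊕ C2 = (M1 ⊕ K) ⊕ (M2 ⊕ K) = M1 ⊕ M2, so the key drops out. Then M2 = (M1 ⊕ M2) ⊕ M1 over the first 7 bytes.
byte 0: (de ^ ba) ^ 46 = 64 ^ 46 = 22
byte 1: (98 ^ 7e) ^ 72 = e6 ^ 72 = 94
byte 2: (01 ^ 51) ^ 6f = 50 ^ 6f = 3f
byte 3: (de ^ c1) ^ 6d = 1f ^ 6d = 72
byte 4: (33 ^ 8f) ^ 3a = bc ^ 3a = 86
byte 5: (3f ^ de) ^ 20 = e1 ^ 20 = c1
byte 6: (60 ^ 70) ^ 20 = 10 ^ 20 = 30

22 94 3f 72 86 c1 30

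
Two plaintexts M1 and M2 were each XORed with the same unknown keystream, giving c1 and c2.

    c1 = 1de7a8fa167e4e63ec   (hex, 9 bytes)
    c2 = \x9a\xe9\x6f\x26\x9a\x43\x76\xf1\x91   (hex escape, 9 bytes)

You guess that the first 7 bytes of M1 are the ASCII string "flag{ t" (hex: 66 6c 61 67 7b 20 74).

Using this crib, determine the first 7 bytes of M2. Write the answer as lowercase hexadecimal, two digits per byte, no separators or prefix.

e162a6bbf71d4c

First, c1 ⊕ c2 = (M1 ⊕ K) ⊕ (M2 ⊕ K) = M1 ⊕ M2, so the key drops out. Then M2 = (M1 ⊕ M2) ⊕ M1 over the first 7 bytes.
byte 0: (1d XOR 9a) XOR 66 = 87 XOR 66 = e1
byte 1: (e7 XOR e9) XOR 6c = 0e XOR 6c = 62
byte 2: (a8 XOR 6f) XOR 61 = c7 XOR 61 = a6
byte 3: (fa XOR 26) XOR 67 = dc XOR 67 = bb
byte 4: (16 XOR 9a) XOR 7b = 8c XOR 7b = f7
byte 5: (7e XOR 43) XOR 20 = 3d XOR 20 = 1d
byte 6: (4e XOR 76) XOR 74 = 38 XOR 74 = 4c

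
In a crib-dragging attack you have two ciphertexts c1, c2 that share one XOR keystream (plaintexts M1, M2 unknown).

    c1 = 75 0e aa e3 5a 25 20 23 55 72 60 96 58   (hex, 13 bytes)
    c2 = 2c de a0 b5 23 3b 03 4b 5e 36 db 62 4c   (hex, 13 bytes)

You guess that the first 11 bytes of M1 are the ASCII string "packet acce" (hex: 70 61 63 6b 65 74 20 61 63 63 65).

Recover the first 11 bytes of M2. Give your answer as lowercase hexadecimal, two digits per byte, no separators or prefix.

First, c1 ⊕ c2 = (M1 ⊕ K) ⊕ (M2 ⊕ K) = M1 ⊕ M2, so the key drops out. Then M2 = (M1 ⊕ M2) ⊕ M1 over the first 11 bytes.
byte 0: (75 ⊕ 2c) ⊕ 70 = 59 ⊕ 70 = 29
byte 1: (0e ⊕ de) ⊕ 61 = d0 ⊕ 61 = b1
byte 2: (aa ⊕ a0) ⊕ 63 = 0a ⊕ 63 = 69
byte 3: (e3 ⊕ b5) ⊕ 6b = 56 ⊕ 6b = 3d
byte 4: (5a ⊕ 23) ⊕ 65 = 79 ⊕ 65 = 1c
byte 5: (25 ⊕ 3b) ⊕ 74 = 1e ⊕ 74 = 6a
byte 6: (20 ⊕ 03) ⊕ 20 = 23 ⊕ 20 = 03
byte 7: (23 ⊕ 4b) ⊕ 61 = 68 ⊕ 61 = 09
byte 8: (55 ⊕ 5e) ⊕ 63 = 0b ⊕ 63 = 68
byte 9: (72 ⊕ 36) ⊕ 63 = 44 ⊕ 63 = 27
byte 10: (60 ⊕ db) ⊕ 65 = bb ⊕ 65 = de

29b1693d1c6a03096827de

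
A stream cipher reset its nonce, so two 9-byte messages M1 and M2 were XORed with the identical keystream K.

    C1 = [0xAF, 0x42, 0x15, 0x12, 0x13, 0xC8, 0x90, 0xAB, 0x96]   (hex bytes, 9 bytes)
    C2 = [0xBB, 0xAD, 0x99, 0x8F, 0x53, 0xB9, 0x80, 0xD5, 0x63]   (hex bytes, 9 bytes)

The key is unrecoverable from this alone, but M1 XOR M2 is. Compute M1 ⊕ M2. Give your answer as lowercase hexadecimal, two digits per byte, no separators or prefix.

C1 ⊕ C2 = (M1 ⊕ K) ⊕ (M2 ⊕ K) = M1 ⊕ M2 — the shared key cancels under XOR.
10101111 xor 10111011 = 00010100
01000010 xor 10101101 = 11101111
00010101 xor 10011001 = 10001100
00010010 xor 10001111 = 10011101
00010011 xor 01010011 = 01000000
11001000 xor 10111001 = 01110001
10010000 xor 10000000 = 00010000
10101011 xor 11010101 = 01111110
10010110 xor 01100011 = 11110101

14ef8c9d4071107ef5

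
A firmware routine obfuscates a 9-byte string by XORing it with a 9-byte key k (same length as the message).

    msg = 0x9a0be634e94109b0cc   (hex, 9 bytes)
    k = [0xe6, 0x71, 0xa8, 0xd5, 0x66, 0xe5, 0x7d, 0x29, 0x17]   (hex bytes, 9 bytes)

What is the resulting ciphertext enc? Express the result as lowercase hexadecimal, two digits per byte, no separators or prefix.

7c7a4ee18fa47499db

9a xor e6 = 7c
0b xor 71 = 7a
e6 xor a8 = 4e
34 xor d5 = e1
e9 xor 66 = 8f
41 xor e5 = a4
09 xor 7d = 74
b0 xor 29 = 99
cc xor 17 = db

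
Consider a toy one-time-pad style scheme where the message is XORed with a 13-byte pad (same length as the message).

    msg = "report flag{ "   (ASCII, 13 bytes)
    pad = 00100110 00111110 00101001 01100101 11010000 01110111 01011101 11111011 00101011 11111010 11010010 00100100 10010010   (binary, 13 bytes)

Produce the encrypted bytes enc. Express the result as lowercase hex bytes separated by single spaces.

XOR is its own inverse, so applying the key byte-wise gives the result directly.
01110010 xor 00100110 = 01010100
01100101 xor 00111110 = 01011011
01110000 xor 00101001 = 01011001
01101111 xor 01100101 = 00001010
01110010 xor 11010000 = 10100010
01110100 xor 01110111 = 00000011
00100000 xor 01011101 = 01111101
01100110 xor 11111011 = 10011101
01101100 xor 00101011 = 01000111
01100001 xor 11111010 = 10011011
01100111 xor 11010010 = 10110101
01111011 xor 00100100 = 01011111
00100000 xor 10010010 = 10110010

54 5b 59 0a a2 03 7d 9d 47 9b b5 5f b2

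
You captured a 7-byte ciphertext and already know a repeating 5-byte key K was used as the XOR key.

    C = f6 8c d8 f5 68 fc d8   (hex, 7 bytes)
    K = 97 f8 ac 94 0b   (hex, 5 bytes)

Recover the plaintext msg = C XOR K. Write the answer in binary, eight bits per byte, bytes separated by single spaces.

The 5-byte key repeats, so the effective keystream is 97 f8 ac 94 0b 97 f8.
byte 0: f6 XOR 97 = 61
byte 1: 8c XOR f8 = 74
byte 2: d8 XOR ac = 74
byte 3: f5 XOR 94 = 61
byte 4: 68 XOR 0b = 63
byte 5: fc XOR 97 = 6b
byte 6: d8 XOR f8 = 20

01100001 01110100 01110100 01100001 01100011 01101011 00100000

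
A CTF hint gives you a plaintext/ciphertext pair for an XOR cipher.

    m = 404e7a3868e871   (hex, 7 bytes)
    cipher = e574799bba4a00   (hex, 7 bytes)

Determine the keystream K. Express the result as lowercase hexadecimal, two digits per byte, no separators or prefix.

a53a03a3d2a271

Since cipher = m ⊕ K, XORing both sides with m gives K = m ⊕ cipher.
40 ⊕ e5 = a5
4e ⊕ 74 = 3a
7a ⊕ 79 = 03
38 ⊕ 9b = a3
68 ⊕ ba = d2
e8 ⊕ 4a = a2
71 ⊕ 00 = 71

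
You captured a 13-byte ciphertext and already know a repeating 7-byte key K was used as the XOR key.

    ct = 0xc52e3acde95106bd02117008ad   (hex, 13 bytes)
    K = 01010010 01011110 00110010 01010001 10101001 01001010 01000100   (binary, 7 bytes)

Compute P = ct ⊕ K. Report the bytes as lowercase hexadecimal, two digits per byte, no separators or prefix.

The 7-byte key repeats, so the effective keystream is 52 5e 32 51 a9 4a 44 52 5e 32 51 a9 4a.
byte 0: 197 XOR  82 = 151
byte 1:  46 XOR  94 = 112
byte 2:  58 XOR  50 =   8
byte 3: 205 XOR  81 = 156
byte 4: 233 XOR 169 =  64
byte 5:  81 XOR  74 =  27
byte 6:   6 XOR  68 =  66
byte 7: 189 XOR  82 = 239
byte 8:   2 XOR  94 =  92
byte 9:  17 XOR  50 =  35
byte 10: 112 XOR  81 =  33
byte 11:   8 XOR 169 = 161
byte 12: 173 XOR  74 = 231

9770089c401b42ef5c2321a1e7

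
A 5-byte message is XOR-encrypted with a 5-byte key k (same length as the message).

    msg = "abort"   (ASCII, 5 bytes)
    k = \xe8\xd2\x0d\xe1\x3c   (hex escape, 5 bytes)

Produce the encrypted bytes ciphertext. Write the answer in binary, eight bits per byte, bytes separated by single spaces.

61 ^ e8 = 89
62 ^ d2 = b0
6f ^ 0d = 62
72 ^ e1 = 93
74 ^ 3c = 48

10001001 10110000 01100010 10010011 01001000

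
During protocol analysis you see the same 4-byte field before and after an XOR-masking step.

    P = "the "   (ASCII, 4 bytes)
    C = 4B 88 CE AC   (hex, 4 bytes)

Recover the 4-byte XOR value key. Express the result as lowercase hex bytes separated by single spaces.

3f e0 ab 8c

Since C = P ⊕ key, XORing both sides with P gives key = P ⊕ C.
byte 0: 01110100 ^ 01001011 = 00111111
byte 1: 01101000 ^ 10001000 = 11100000
byte 2: 01100101 ^ 11001110 = 10101011
byte 3: 00100000 ^ 10101100 = 10001100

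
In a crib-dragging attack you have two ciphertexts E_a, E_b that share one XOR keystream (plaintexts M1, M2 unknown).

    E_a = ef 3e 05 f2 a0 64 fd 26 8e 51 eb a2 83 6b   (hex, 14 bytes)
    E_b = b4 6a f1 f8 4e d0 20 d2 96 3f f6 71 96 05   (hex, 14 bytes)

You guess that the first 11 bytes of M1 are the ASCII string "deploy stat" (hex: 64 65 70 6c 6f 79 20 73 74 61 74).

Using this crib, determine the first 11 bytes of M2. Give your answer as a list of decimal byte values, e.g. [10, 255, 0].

First, E_a ⊕ E_b = (M1 ⊕ K) ⊕ (M2 ⊕ K) = M1 ⊕ M2, so the key drops out. Then M2 = (M1 ⊕ M2) ⊕ M1 over the first 11 bytes.
byte 0: (ef ^ b4) ^ 64 = 5b ^ 64 = 3f
byte 1: (3e ^ 6a) ^ 65 = 54 ^ 65 = 31
byte 2: (05 ^ f1) ^ 70 = f4 ^ 70 = 84
byte 3: (f2 ^ f8) ^ 6c = 0a ^ 6c = 66
byte 4: (a0 ^ 4e) ^ 6f = ee ^ 6f = 81
byte 5: (64 ^ d0) ^ 79 = b4 ^ 79 = cd
byte 6: (fd ^ 20) ^ 20 = dd ^ 20 = fd
byte 7: (26 ^ d2) ^ 73 = f4 ^ 73 = 87
byte 8: (8e ^ 96) ^ 74 = 18 ^ 74 = 6c
byte 9: (51 ^ 3f) ^ 61 = 6e ^ 61 = 0f
byte 10: (eb ^ f6) ^ 74 = 1d ^ 74 = 69

[63, 49, 132, 102, 129, 205, 253, 135, 108, 15, 105]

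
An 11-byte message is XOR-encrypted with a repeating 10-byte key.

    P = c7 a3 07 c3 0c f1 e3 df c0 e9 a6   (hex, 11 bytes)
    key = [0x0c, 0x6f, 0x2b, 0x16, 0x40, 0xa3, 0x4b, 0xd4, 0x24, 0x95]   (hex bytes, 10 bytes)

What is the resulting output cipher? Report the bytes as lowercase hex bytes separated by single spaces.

The 10-byte key repeats, so the effective keystream is 0c 6f 2b 16 40 a3 4b d4 24 95 0c.
byte 0: c7 ⊕ 0c = cb
byte 1: a3 ⊕ 6f = cc
byte 2: 07 ⊕ 2b = 2c
byte 3: c3 ⊕ 16 = d5
byte 4: 0c ⊕ 40 = 4c
byte 5: f1 ⊕ a3 = 52
byte 6: e3 ⊕ 4b = a8
byte 7: df ⊕ d4 = 0b
byte 8: c0 ⊕ 24 = e4
byte 9: e9 ⊕ 95 = 7c
byte 10: a6 ⊕ 0c = aa

cb cc 2c d5 4c 52 a8 0b e4 7c aa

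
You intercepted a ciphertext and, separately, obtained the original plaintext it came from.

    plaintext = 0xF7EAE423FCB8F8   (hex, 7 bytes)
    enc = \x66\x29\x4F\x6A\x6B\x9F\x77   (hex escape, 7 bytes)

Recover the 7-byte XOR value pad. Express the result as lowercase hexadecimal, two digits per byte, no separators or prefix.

91c3ab4997278f

Since enc = plaintext ⊕ pad, XORing both sides with plaintext gives pad = plaintext ⊕ enc.
f7 ^ 66 = 91
ea ^ 29 = c3
e4 ^ 4f = ab
23 ^ 6a = 49
fc ^ 6b = 97
b8 ^ 9f = 27
f8 ^ 77 = 8f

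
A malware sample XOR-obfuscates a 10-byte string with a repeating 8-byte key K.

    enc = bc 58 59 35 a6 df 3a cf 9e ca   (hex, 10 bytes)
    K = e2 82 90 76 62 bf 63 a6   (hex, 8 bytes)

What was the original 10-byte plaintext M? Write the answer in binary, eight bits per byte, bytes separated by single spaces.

The 8-byte key repeats, so the effective keystream is e2 82 90 76 62 bf 63 a6 e2 82.
byte 0: bc xor e2 = 5e
byte 1: 58 xor 82 = da
byte 2: 59 xor 90 = c9
byte 3: 35 xor 76 = 43
byte 4: a6 xor 62 = c4
byte 5: df xor bf = 60
byte 6: 3a xor 63 = 59
byte 7: cf xor a6 = 69
byte 8: 9e xor e2 = 7c
byte 9: ca xor 82 = 48

01011110 11011010 11001001 01000011 11000100 01100000 01011001 01101001 01111100 01001000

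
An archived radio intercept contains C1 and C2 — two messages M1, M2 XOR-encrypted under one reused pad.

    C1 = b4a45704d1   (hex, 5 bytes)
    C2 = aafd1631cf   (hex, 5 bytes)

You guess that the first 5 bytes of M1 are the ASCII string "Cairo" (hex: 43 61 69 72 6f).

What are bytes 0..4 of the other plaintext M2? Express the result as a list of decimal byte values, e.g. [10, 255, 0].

First, C1 ⊕ C2 = (M1 ⊕ K) ⊕ (M2 ⊕ K) = M1 ⊕ M2, so the key drops out. Then M2 = (M1 ⊕ M2) ⊕ M1 over the first 5 bytes.
byte 0: (b4 xor aa) xor 43 = 1e xor 43 = 5d
byte 1: (a4 xor fd) xor 61 = 59 xor 61 = 38
byte 2: (57 xor 16) xor 69 = 41 xor 69 = 28
byte 3: (04 xor 31) xor 72 = 35 xor 72 = 47
byte 4: (d1 xor cf) xor 6f = 1e xor 6f = 71

[93, 56, 40, 71, 113]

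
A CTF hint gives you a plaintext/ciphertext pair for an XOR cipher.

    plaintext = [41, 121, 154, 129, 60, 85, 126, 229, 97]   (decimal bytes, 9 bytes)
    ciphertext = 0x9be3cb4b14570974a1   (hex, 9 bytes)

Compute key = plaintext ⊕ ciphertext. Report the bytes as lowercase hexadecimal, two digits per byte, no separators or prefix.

b29a51ca28027791c0

Since ciphertext = plaintext ⊕ key, XORing both sides with plaintext gives key = plaintext ⊕ ciphertext.
29 ⊕ 9b = b2
79 ⊕ e3 = 9a
9a ⊕ cb = 51
81 ⊕ 4b = ca
3c ⊕ 14 = 28
55 ⊕ 57 = 02
7e ⊕ 09 = 77
e5 ⊕ 74 = 91
61 ⊕ a1 = c0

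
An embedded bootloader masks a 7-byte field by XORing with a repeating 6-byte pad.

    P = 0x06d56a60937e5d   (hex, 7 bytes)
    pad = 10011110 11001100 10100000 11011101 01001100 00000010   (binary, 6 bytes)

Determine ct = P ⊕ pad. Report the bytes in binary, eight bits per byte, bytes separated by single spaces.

10011000 00011001 11001010 10111101 11011111 01111100 11000011

The 6-byte key repeats, so the effective keystream is 9e cc a0 dd 4c 02 9e.
byte 0: 00000110 ⊕ 10011110 = 10011000
byte 1: 11010101 ⊕ 11001100 = 00011001
byte 2: 01101010 ⊕ 10100000 = 11001010
byte 3: 01100000 ⊕ 11011101 = 10111101
byte 4: 10010011 ⊕ 01001100 = 11011111
byte 5: 01111110 ⊕ 00000010 = 01111100
byte 6: 01011101 ⊕ 10011110 = 11000011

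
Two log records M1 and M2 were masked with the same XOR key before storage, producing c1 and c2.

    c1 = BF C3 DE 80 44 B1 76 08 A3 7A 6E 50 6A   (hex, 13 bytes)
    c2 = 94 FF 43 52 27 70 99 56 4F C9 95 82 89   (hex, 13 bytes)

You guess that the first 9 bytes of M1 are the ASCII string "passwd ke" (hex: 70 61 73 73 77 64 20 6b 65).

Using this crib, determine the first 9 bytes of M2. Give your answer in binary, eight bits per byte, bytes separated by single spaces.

First, c1 ⊕ c2 = (M1 ⊕ K) ⊕ (M2 ⊕ K) = M1 ⊕ M2, so the key drops out. Then M2 = (M1 ⊕ M2) ⊕ M1 over the first 9 bytes.
byte 0: (bf ⊕ 94) ⊕ 70 = 2b ⊕ 70 = 5b
byte 1: (c3 ⊕ ff) ⊕ 61 = 3c ⊕ 61 = 5d
byte 2: (de ⊕ 43) ⊕ 73 = 9d ⊕ 73 = ee
byte 3: (80 ⊕ 52) ⊕ 73 = d2 ⊕ 73 = a1
byte 4: (44 ⊕ 27) ⊕ 77 = 63 ⊕ 77 = 14
byte 5: (b1 ⊕ 70) ⊕ 64 = c1 ⊕ 64 = a5
byte 6: (76 ⊕ 99) ⊕ 20 = ef ⊕ 20 = cf
byte 7: (08 ⊕ 56) ⊕ 6b = 5e ⊕ 6b = 35
byte 8: (a3 ⊕ 4f) ⊕ 65 = ec ⊕ 65 = 89

01011011 01011101 11101110 10100001 00010100 10100101 11001111 00110101 10001001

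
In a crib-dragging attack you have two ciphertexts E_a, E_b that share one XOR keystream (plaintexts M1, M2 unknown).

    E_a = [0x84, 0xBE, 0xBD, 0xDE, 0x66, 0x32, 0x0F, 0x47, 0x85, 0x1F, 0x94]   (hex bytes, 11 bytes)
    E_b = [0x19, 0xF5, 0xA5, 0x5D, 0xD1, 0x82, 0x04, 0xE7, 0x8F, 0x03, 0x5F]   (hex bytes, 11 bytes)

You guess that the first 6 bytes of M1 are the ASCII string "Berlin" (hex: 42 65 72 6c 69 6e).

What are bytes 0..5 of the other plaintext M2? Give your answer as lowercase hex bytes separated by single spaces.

First, E_a ⊕ E_b = (M1 ⊕ K) ⊕ (M2 ⊕ K) = M1 ⊕ M2, so the key drops out. Then M2 = (M1 ⊕ M2) ⊕ M1 over the first 6 bytes.
byte 0: (84 ⊕ 19) ⊕ 42 = 9d ⊕ 42 = df
byte 1: (be ⊕ f5) ⊕ 65 = 4b ⊕ 65 = 2e
byte 2: (bd ⊕ a5) ⊕ 72 = 18 ⊕ 72 = 6a
byte 3: (de ⊕ 5d) ⊕ 6c = 83 ⊕ 6c = ef
byte 4: (66 ⊕ d1) ⊕ 69 = b7 ⊕ 69 = de
byte 5: (32 ⊕ 82) ⊕ 6e = b0 ⊕ 6e = de

df 2e 6a ef de de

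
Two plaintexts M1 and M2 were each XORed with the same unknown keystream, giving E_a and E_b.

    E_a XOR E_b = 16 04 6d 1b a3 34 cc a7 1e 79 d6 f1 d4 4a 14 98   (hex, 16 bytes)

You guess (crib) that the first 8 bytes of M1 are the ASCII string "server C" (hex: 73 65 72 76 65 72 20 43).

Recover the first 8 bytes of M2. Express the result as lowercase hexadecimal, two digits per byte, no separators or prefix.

65611f6dc646ece4

Since E_a ⊕ E_b = M1 ⊕ M2, XORing with the guessed M1 bytes yields the corresponding M2 bytes: M2 = (E_a ⊕ E_b) ⊕ M1.
16 ^ 73 = 65
04 ^ 65 = 61
6d ^ 72 = 1f
1b ^ 76 = 6d
a3 ^ 65 = c6
34 ^ 72 = 46
cc ^ 20 = ec
a7 ^ 43 = e4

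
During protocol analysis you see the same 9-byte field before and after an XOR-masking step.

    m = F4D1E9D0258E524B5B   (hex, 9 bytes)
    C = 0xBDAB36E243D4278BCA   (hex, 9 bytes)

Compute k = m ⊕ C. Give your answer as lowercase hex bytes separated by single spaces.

49 7a df 32 66 5a 75 c0 91

Since C = m ⊕ k, XORing both sides with m gives k = m ⊕ C.
f4 ^ bd = 49
d1 ^ ab = 7a
e9 ^ 36 = df
d0 ^ e2 = 32
25 ^ 43 = 66
8e ^ d4 = 5a
52 ^ 27 = 75
4b ^ 8b = c0
5b ^ ca = 91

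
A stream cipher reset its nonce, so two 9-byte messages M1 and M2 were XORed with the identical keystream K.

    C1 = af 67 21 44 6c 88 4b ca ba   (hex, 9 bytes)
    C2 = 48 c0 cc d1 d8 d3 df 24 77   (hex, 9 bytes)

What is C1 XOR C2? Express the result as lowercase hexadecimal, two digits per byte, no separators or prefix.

e7a7ed95b45b94eecd

C1 ⊕ C2 = (M1 ⊕ K) ⊕ (M2 ⊕ K) = M1 ⊕ M2 — the shared key cancels under XOR.
byte 0: 10101111 XOR 01001000 = 11100111
byte 1: 01100111 XOR 11000000 = 10100111
byte 2: 00100001 XOR 11001100 = 11101101
byte 3: 01000100 XOR 11010001 = 10010101
byte 4: 01101100 XOR 11011000 = 10110100
byte 5: 10001000 XOR 11010011 = 01011011
byte 6: 01001011 XOR 11011111 = 10010100
byte 7: 11001010 XOR 00100100 = 11101110
byte 8: 10111010 XOR 01110111 = 11001101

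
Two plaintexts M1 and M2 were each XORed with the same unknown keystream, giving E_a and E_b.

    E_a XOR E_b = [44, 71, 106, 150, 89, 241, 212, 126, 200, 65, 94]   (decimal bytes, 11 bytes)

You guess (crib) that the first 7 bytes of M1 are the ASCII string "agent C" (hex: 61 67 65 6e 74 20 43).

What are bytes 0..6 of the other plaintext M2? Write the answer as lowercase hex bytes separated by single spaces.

Since E_a ⊕ E_b = M1 ⊕ M2, XORing with the guessed M1 bytes yields the corresponding M2 bytes: M2 = (E_a ⊕ E_b) ⊕ M1.
2c ⊕ 61 = 4d
47 ⊕ 67 = 20
6a ⊕ 65 = 0f
96 ⊕ 6e = f8
59 ⊕ 74 = 2d
f1 ⊕ 20 = d1
d4 ⊕ 43 = 97

4d 20 0f f8 2d d1 97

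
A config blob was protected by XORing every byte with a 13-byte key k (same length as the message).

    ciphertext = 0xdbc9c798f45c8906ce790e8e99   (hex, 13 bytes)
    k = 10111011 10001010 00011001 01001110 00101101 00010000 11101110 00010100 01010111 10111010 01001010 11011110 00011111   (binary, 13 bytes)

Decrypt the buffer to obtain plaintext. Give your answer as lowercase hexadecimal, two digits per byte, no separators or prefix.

6043ded6d94c671299c3445086

XOR is its own inverse, so applying the key byte-wise gives the result directly.
db xor bb = 60
c9 xor 8a = 43
c7 xor 19 = de
98 xor 4e = d6
f4 xor 2d = d9
5c xor 10 = 4c
89 xor ee = 67
06 xor 14 = 12
ce xor 57 = 99
79 xor ba = c3
0e xor 4a = 44
8e xor de = 50
99 xor 1f = 86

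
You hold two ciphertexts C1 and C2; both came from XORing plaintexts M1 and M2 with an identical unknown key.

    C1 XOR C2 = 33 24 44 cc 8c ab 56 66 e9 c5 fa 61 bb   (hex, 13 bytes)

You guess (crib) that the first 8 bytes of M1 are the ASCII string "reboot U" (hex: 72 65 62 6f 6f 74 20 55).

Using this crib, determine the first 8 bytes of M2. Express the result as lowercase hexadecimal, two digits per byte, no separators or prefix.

Since C1 ⊕ C2 = M1 ⊕ M2, XORing with the guessed M1 bytes yields the corresponding M2 bytes: M2 = (C1 ⊕ C2) ⊕ M1.
33 xor 72 = 41
24 xor 65 = 41
44 xor 62 = 26
cc xor 6f = a3
8c xor 6f = e3
ab xor 74 = df
56 xor 20 = 76
66 xor 55 = 33

414126a3e3df7633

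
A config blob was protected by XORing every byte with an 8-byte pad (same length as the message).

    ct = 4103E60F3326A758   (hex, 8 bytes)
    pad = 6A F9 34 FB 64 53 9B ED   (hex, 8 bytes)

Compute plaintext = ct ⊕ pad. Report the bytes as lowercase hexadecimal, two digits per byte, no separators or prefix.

2bfad2f457753cb5

XOR is its own inverse, so applying the key byte-wise gives the result directly.
byte 0:  65 xor 106 =  43
byte 1:   3 xor 249 = 250
byte 2: 230 xor  52 = 210
byte 3:  15 xor 251 = 244
byte 4:  51 xor 100 =  87
byte 5:  38 xor  83 = 117
byte 6: 167 xor 155 =  60
byte 7:  88 xor 237 = 181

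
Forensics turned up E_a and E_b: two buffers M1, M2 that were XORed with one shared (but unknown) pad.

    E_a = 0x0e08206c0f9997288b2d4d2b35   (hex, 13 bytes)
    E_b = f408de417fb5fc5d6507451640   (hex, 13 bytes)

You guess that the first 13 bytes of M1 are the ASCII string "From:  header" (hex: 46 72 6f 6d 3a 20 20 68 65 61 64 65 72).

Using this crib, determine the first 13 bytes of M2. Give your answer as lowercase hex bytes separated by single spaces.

First, E_a ⊕ E_b = (M1 ⊕ K) ⊕ (M2 ⊕ K) = M1 ⊕ M2, so the key drops out. Then M2 = (M1 ⊕ M2) ⊕ M1 over the first 13 bytes.
byte 0: (0e ⊕ f4) ⊕ 46 = fa ⊕ 46 = bc
byte 1: (08 ⊕ 08) ⊕ 72 = 00 ⊕ 72 = 72
byte 2: (20 ⊕ de) ⊕ 6f = fe ⊕ 6f = 91
byte 3: (6c ⊕ 41) ⊕ 6d = 2d ⊕ 6d = 40
byte 4: (0f ⊕ 7f) ⊕ 3a = 70 ⊕ 3a = 4a
byte 5: (99 ⊕ b5) ⊕ 20 = 2c ⊕ 20 = 0c
byte 6: (97 ⊕ fc) ⊕ 20 = 6b ⊕ 20 = 4b
byte 7: (28 ⊕ 5d) ⊕ 68 = 75 ⊕ 68 = 1d
byte 8: (8b ⊕ 65) ⊕ 65 = ee ⊕ 65 = 8b
byte 9: (2d ⊕ 07) ⊕ 61 = 2a ⊕ 61 = 4b
byte 10: (4d ⊕ 45) ⊕ 64 = 08 ⊕ 64 = 6c
byte 11: (2b ⊕ 16) ⊕ 65 = 3d ⊕ 65 = 58
byte 12: (35 ⊕ 40) ⊕ 72 = 75 ⊕ 72 = 07

bc 72 91 40 4a 0c 4b 1d 8b 4b 6c 58 07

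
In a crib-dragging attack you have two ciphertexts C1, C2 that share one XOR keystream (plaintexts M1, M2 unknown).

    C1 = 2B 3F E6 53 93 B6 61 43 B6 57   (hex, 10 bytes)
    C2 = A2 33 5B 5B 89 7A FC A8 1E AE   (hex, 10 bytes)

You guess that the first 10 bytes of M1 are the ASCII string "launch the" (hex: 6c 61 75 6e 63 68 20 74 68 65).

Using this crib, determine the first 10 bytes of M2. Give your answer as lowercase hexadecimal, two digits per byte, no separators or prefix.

e56dc86679a4bd9fc09c

First, C1 ⊕ C2 = (M1 ⊕ K) ⊕ (M2 ⊕ K) = M1 ⊕ M2, so the key drops out. Then M2 = (M1 ⊕ M2) ⊕ M1 over the first 10 bytes.
byte 0: (2b xor a2) xor 6c = 89 xor 6c = e5
byte 1: (3f xor 33) xor 61 = 0c xor 61 = 6d
byte 2: (e6 xor 5b) xor 75 = bd xor 75 = c8
byte 3: (53 xor 5b) xor 6e = 08 xor 6e = 66
byte 4: (93 xor 89) xor 63 = 1a xor 63 = 79
byte 5: (b6 xor 7a) xor 68 = cc xor 68 = a4
byte 6: (61 xor fc) xor 20 = 9d xor 20 = bd
byte 7: (43 xor a8) xor 74 = eb xor 74 = 9f
byte 8: (b6 xor 1e) xor 68 = a8 xor 68 = c0
byte 9: (57 xor ae) xor 65 = f9 xor 65 = 9c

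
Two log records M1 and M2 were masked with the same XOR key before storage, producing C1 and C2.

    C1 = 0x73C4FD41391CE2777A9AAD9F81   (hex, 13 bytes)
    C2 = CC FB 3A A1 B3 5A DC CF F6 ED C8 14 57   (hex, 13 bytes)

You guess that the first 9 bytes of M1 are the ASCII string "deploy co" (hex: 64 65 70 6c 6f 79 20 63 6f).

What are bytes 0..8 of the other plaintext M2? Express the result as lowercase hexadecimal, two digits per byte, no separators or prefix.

db5ab78ce53f1edbe3

First, C1 ⊕ C2 = (M1 ⊕ K) ⊕ (M2 ⊕ K) = M1 ⊕ M2, so the key drops out. Then M2 = (M1 ⊕ M2) ⊕ M1 over the first 9 bytes.
byte 0: (73 xor cc) xor 64 = bf xor 64 = db
byte 1: (c4 xor fb) xor 65 = 3f xor 65 = 5a
byte 2: (fd xor 3a) xor 70 = c7 xor 70 = b7
byte 3: (41 xor a1) xor 6c = e0 xor 6c = 8c
byte 4: (39 xor b3) xor 6f = 8a xor 6f = e5
byte 5: (1c xor 5a) xor 79 = 46 xor 79 = 3f
byte 6: (e2 xor dc) xor 20 = 3e xor 20 = 1e
byte 7: (77 xor cf) xor 63 = b8 xor 63 = db
byte 8: (7a xor f6) xor 6f = 8c xor 6f = e3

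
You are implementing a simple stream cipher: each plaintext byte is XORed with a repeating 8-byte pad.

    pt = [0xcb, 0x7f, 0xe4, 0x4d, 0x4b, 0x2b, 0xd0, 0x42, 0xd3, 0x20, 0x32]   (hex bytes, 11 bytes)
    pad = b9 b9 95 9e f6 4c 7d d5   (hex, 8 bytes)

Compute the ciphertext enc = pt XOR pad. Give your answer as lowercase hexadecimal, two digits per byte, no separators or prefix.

72c671d3bd67ad976a99a7

The 8-byte key repeats, so the effective keystream is b9 b9 95 9e f6 4c 7d d5 b9 b9 95.
byte 0: 203 xor 185 = 114
byte 1: 127 xor 185 = 198
byte 2: 228 xor 149 = 113
byte 3:  77 xor 158 = 211
byte 4:  75 xor 246 = 189
byte 5:  43 xor  76 = 103
byte 6: 208 xor 125 = 173
byte 7:  66 xor 213 = 151
byte 8: 211 xor 185 = 106
byte 9:  32 xor 185 = 153
byte 10:  50 xor 149 = 167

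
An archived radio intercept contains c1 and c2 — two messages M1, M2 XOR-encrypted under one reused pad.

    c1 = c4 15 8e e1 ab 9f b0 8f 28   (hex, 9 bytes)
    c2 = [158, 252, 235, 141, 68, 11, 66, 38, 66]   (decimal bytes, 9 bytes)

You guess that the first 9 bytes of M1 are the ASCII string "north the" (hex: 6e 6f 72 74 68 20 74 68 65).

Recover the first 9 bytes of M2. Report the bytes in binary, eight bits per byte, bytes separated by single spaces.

First, c1 ⊕ c2 = (M1 ⊕ K) ⊕ (M2 ⊕ K) = M1 ⊕ M2, so the key drops out. Then M2 = (M1 ⊕ M2) ⊕ M1 over the first 9 bytes.
byte 0: (c4 xor 9e) xor 6e = 5a xor 6e = 34
byte 1: (15 xor fc) xor 6f = e9 xor 6f = 86
byte 2: (8e xor eb) xor 72 = 65 xor 72 = 17
byte 3: (e1 xor 8d) xor 74 = 6c xor 74 = 18
byte 4: (ab xor 44) xor 68 = ef xor 68 = 87
byte 5: (9f xor 0b) xor 20 = 94 xor 20 = b4
byte 6: (b0 xor 42) xor 74 = f2 xor 74 = 86
byte 7: (8f xor 26) xor 68 = a9 xor 68 = c1
byte 8: (28 xor 42) xor 65 = 6a xor 65 = 0f

00110100 10000110 00010111 00011000 10000111 10110100 10000110 11000001 00001111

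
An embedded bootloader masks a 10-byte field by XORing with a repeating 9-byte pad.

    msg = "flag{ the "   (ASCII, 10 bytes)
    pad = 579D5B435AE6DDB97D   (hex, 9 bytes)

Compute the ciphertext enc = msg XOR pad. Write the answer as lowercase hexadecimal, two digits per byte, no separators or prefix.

The 9-byte key repeats, so the effective keystream is 57 9d 5b 43 5a e6 dd b9 7d 57.
byte 0: 01100110 ^ 01010111 = 00110001
byte 1: 01101100 ^ 10011101 = 11110001
byte 2: 01100001 ^ 01011011 = 00111010
byte 3: 01100111 ^ 01000011 = 00100100
byte 4: 01111011 ^ 01011010 = 00100001
byte 5: 00100000 ^ 11100110 = 11000110
byte 6: 01110100 ^ 11011101 = 10101001
byte 7: 01101000 ^ 10111001 = 11010001
byte 8: 01100101 ^ 01111101 = 00011000
byte 9: 00100000 ^ 01010111 = 01110111

31f13a2421c6a9d11877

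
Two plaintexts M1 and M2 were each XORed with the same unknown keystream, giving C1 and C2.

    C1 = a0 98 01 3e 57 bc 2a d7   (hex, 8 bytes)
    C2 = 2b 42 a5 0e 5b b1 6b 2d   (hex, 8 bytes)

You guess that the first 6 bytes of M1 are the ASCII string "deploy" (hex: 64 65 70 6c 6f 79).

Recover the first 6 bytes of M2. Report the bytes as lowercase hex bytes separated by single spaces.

First, C1 ⊕ C2 = (M1 ⊕ K) ⊕ (M2 ⊕ K) = M1 ⊕ M2, so the key drops out. Then M2 = (M1 ⊕ M2) ⊕ M1 over the first 6 bytes.
byte 0: (a0 ^ 2b) ^ 64 = 8b ^ 64 = ef
byte 1: (98 ^ 42) ^ 65 = da ^ 65 = bf
byte 2: (01 ^ a5) ^ 70 = a4 ^ 70 = d4
byte 3: (3e ^ 0e) ^ 6c = 30 ^ 6c = 5c
byte 4: (57 ^ 5b) ^ 6f = 0c ^ 6f = 63
byte 5: (bc ^ b1) ^ 79 = 0d ^ 79 = 74

ef bf d4 5c 63 74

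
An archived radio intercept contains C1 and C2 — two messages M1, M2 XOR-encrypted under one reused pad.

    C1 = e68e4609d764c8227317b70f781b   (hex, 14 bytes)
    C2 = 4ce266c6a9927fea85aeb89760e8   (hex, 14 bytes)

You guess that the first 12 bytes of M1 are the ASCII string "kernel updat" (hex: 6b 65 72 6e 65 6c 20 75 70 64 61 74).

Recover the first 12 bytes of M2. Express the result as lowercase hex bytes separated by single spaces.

c1 09 52 a1 1b 9a 97 bd 86 dd 6e ec

First, C1 ⊕ C2 = (M1 ⊕ K) ⊕ (M2 ⊕ K) = M1 ⊕ M2, so the key drops out. Then M2 = (M1 ⊕ M2) ⊕ M1 over the first 12 bytes.
byte 0: (e6 ⊕ 4c) ⊕ 6b = aa ⊕ 6b = c1
byte 1: (8e ⊕ e2) ⊕ 65 = 6c ⊕ 65 = 09
byte 2: (46 ⊕ 66) ⊕ 72 = 20 ⊕ 72 = 52
byte 3: (09 ⊕ c6) ⊕ 6e = cf ⊕ 6e = a1
byte 4: (d7 ⊕ a9) ⊕ 65 = 7e ⊕ 65 = 1b
byte 5: (64 ⊕ 92) ⊕ 6c = f6 ⊕ 6c = 9a
byte 6: (c8 ⊕ 7f) ⊕ 20 = b7 ⊕ 20 = 97
byte 7: (22 ⊕ ea) ⊕ 75 = c8 ⊕ 75 = bd
byte 8: (73 ⊕ 85) ⊕ 70 = f6 ⊕ 70 = 86
byte 9: (17 ⊕ ae) ⊕ 64 = b9 ⊕ 64 = dd
byte 10: (b7 ⊕ b8) ⊕ 61 = 0f ⊕ 61 = 6e
byte 11: (0f ⊕ 97) ⊕ 74 = 98 ⊕ 74 = ec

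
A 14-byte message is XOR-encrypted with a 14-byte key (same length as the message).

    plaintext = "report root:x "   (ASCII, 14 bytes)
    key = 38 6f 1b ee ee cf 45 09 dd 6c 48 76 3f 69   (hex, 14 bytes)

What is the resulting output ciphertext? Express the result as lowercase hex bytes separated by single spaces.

XOR is its own inverse, so applying the key byte-wise gives the result directly.
byte 0: 72 ^ 38 = 4a
byte 1: 65 ^ 6f = 0a
byte 2: 70 ^ 1b = 6b
byte 3: 6f ^ ee = 81
byte 4: 72 ^ ee = 9c
byte 5: 74 ^ cf = bb
byte 6: 20 ^ 45 = 65
byte 7: 72 ^ 09 = 7b
byte 8: 6f ^ dd = b2
byte 9: 6f ^ 6c = 03
byte 10: 74 ^ 48 = 3c
byte 11: 3a ^ 76 = 4c
byte 12: 78 ^ 3f = 47
byte 13: 20 ^ 69 = 49

4a 0a 6b 81 9c bb 65 7b b2 03 3c 4c 47 49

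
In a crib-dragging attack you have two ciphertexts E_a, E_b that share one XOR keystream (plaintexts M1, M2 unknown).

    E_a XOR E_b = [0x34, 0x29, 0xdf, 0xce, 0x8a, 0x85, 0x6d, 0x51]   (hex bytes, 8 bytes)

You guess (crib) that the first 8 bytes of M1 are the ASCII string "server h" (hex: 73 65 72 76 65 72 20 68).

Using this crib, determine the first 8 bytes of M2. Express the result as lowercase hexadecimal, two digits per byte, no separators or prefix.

474cadb8eff74d39

Since E_a ⊕ E_b = M1 ⊕ M2, XORing with the guessed M1 bytes yields the corresponding M2 bytes: M2 = (E_a ⊕ E_b) ⊕ M1.
00110100 xor 01110011 = 01000111
00101001 xor 01100101 = 01001100
11011111 xor 01110010 = 10101101
11001110 xor 01110110 = 10111000
10001010 xor 01100101 = 11101111
10000101 xor 01110010 = 11110111
01101101 xor 00100000 = 01001101
01010001 xor 01101000 = 00111001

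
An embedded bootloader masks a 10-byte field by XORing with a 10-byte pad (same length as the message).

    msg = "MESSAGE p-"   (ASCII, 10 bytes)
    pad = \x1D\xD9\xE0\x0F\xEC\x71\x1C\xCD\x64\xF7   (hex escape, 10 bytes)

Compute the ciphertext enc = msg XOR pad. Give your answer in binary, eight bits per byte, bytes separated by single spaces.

01010000 10011100 10110011 01011100 10101101 00110110 01011001 11101101 00010100 11011010

XOR is its own inverse, so applying the key byte-wise gives the result directly.
byte 0: 4d ^ 1d = 50
byte 1: 45 ^ d9 = 9c
byte 2: 53 ^ e0 = b3
byte 3: 53 ^ 0f = 5c
byte 4: 41 ^ ec = ad
byte 5: 47 ^ 71 = 36
byte 6: 45 ^ 1c = 59
byte 7: 20 ^ cd = ed
byte 8: 70 ^ 64 = 14
byte 9: 2d ^ f7 = da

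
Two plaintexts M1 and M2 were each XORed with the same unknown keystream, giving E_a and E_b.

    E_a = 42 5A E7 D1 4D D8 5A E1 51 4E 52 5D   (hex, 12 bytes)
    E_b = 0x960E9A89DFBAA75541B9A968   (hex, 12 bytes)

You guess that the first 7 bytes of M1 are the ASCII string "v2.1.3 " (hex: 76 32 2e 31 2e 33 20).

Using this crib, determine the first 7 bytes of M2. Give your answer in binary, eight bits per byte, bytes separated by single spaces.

10100010 01100110 01010011 01101001 10111100 01010001 11011101

First, E_a ⊕ E_b = (M1 ⊕ K) ⊕ (M2 ⊕ K) = M1 ⊕ M2, so the key drops out. Then M2 = (M1 ⊕ M2) ⊕ M1 over the first 7 bytes.
byte 0: (42 XOR 96) XOR 76 = d4 XOR 76 = a2
byte 1: (5a XOR 0e) XOR 32 = 54 XOR 32 = 66
byte 2: (e7 XOR 9a) XOR 2e = 7d XOR 2e = 53
byte 3: (d1 XOR 89) XOR 31 = 58 XOR 31 = 69
byte 4: (4d XOR df) XOR 2e = 92 XOR 2e = bc
byte 5: (d8 XOR ba) XOR 33 = 62 XOR 33 = 51
byte 6: (5a XOR a7) XOR 20 = fd XOR 20 = dd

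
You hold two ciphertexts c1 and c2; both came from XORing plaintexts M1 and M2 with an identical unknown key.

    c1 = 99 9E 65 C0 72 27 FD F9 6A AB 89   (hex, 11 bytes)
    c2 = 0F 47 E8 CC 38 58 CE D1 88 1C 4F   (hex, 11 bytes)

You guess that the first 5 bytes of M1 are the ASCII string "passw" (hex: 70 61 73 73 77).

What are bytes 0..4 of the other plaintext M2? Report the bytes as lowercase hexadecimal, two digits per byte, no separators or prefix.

e6b8fe7f3d

First, c1 ⊕ c2 = (M1 ⊕ K) ⊕ (M2 ⊕ K) = M1 ⊕ M2, so the key drops out. Then M2 = (M1 ⊕ M2) ⊕ M1 over the first 5 bytes.
byte 0: (99 ^ 0f) ^ 70 = 96 ^ 70 = e6
byte 1: (9e ^ 47) ^ 61 = d9 ^ 61 = b8
byte 2: (65 ^ e8) ^ 73 = 8d ^ 73 = fe
byte 3: (c0 ^ cc) ^ 73 = 0c ^ 73 = 7f
byte 4: (72 ^ 38) ^ 77 = 4a ^ 77 = 3d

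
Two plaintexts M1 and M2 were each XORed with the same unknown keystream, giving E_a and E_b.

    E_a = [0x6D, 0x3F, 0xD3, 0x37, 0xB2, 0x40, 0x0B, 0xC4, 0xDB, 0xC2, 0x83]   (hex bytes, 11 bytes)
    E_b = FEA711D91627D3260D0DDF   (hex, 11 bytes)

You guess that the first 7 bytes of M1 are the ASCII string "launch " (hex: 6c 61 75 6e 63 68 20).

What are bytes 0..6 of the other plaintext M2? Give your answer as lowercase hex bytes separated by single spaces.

First, E_a ⊕ E_b = (M1 ⊕ K) ⊕ (M2 ⊕ K) = M1 ⊕ M2, so the key drops out. Then M2 = (M1 ⊕ M2) ⊕ M1 over the first 7 bytes.
byte 0: (6d ⊕ fe) ⊕ 6c = 93 ⊕ 6c = ff
byte 1: (3f ⊕ a7) ⊕ 61 = 98 ⊕ 61 = f9
byte 2: (d3 ⊕ 11) ⊕ 75 = c2 ⊕ 75 = b7
byte 3: (37 ⊕ d9) ⊕ 6e = ee ⊕ 6e = 80
byte 4: (b2 ⊕ 16) ⊕ 63 = a4 ⊕ 63 = c7
byte 5: (40 ⊕ 27) ⊕ 68 = 67 ⊕ 68 = 0f
byte 6: (0b ⊕ d3) ⊕ 20 = d8 ⊕ 20 = f8

ff f9 b7 80 c7 0f f8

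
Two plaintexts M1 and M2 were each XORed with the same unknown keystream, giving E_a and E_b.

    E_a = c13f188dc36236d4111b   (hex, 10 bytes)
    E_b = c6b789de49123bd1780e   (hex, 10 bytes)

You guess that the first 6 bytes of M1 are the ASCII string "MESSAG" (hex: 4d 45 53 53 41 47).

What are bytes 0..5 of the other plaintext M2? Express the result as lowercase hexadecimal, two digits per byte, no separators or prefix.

First, E_a ⊕ E_b = (M1 ⊕ K) ⊕ (M2 ⊕ K) = M1 ⊕ M2, so the key drops out. Then M2 = (M1 ⊕ M2) ⊕ M1 over the first 6 bytes.
byte 0: (c1 ⊕ c6) ⊕ 4d = 07 ⊕ 4d = 4a
byte 1: (3f ⊕ b7) ⊕ 45 = 88 ⊕ 45 = cd
byte 2: (18 ⊕ 89) ⊕ 53 = 91 ⊕ 53 = c2
byte 3: (8d ⊕ de) ⊕ 53 = 53 ⊕ 53 = 00
byte 4: (c3 ⊕ 49) ⊕ 41 = 8a ⊕ 41 = cb
byte 5: (62 ⊕ 12) ⊕ 47 = 70 ⊕ 47 = 37

4acdc200cb37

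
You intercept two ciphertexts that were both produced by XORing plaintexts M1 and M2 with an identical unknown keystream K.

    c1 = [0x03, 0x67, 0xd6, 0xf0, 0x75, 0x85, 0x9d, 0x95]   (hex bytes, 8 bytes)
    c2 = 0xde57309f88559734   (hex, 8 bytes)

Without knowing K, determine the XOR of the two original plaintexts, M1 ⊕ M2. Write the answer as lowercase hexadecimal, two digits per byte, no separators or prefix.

dd30e66ffdd00aa1

c1 ⊕ c2 = (M1 ⊕ K) ⊕ (M2 ⊕ K) = M1 ⊕ M2 — the shared key cancels under XOR.
byte 0: 00000011 ^ 11011110 = 11011101
byte 1: 01100111 ^ 01010111 = 00110000
byte 2: 11010110 ^ 00110000 = 11100110
byte 3: 11110000 ^ 10011111 = 01101111
byte 4: 01110101 ^ 10001000 = 11111101
byte 5: 10000101 ^ 01010101 = 11010000
byte 6: 10011101 ^ 10010111 = 00001010
byte 7: 10010101 ^ 00110100 = 10100001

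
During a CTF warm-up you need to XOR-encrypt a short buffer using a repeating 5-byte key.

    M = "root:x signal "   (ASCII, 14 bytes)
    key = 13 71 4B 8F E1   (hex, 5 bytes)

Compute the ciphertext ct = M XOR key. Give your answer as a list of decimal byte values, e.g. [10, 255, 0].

[97, 30, 36, 251, 219, 107, 81, 56, 230, 134, 125, 16, 39, 175]

The 5-byte key repeats, so the effective keystream is 13 71 4b 8f e1 13 71 4b 8f e1 13 71 4b 8f.
byte 0: 72 ^ 13 = 61
byte 1: 6f ^ 71 = 1e
byte 2: 6f ^ 4b = 24
byte 3: 74 ^ 8f = fb
byte 4: 3a ^ e1 = db
byte 5: 78 ^ 13 = 6b
byte 6: 20 ^ 71 = 51
byte 7: 73 ^ 4b = 38
byte 8: 69 ^ 8f = e6
byte 9: 67 ^ e1 = 86
byte 10: 6e ^ 13 = 7d
byte 11: 61 ^ 71 = 10
byte 12: 6c ^ 4b = 27
byte 13: 20 ^ 8f = af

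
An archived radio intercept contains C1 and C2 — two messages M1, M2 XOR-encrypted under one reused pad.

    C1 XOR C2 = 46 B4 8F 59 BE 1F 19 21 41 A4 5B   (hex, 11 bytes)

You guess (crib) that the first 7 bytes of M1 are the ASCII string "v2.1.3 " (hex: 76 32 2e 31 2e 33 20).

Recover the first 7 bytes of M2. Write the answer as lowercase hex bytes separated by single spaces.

30 86 a1 68 90 2c 39

Since C1 ⊕ C2 = M1 ⊕ M2, XORing with the guessed M1 bytes yields the corresponding M2 bytes: M2 = (C1 ⊕ C2) ⊕ M1.
byte 0: 01000110 XOR 01110110 = 00110000
byte 1: 10110100 XOR 00110010 = 10000110
byte 2: 10001111 XOR 00101110 = 10100001
byte 3: 01011001 XOR 00110001 = 01101000
byte 4: 10111110 XOR 00101110 = 10010000
byte 5: 00011111 XOR 00110011 = 00101100
byte 6: 00011001 XOR 00100000 = 00111001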